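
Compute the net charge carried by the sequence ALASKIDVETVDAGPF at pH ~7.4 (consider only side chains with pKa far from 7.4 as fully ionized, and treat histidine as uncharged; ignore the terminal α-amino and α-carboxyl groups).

Near pH 7.4, K and R contribute +1 each, D and E contribute −1 each, and every other side chain (His included, as stated) is uncharged.
Positive (K, R): K5 → +1.
Negative (D, E): D7, E9, D12 → −3.
Net charge = (+1) + (−3) = −2.

-2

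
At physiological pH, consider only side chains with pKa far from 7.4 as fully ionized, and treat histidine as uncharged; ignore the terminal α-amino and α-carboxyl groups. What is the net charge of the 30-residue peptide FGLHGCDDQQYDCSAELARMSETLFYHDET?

The side chains ionized at physiological pH are Lys/Arg (+1) and Asp/Glu (−1); with His treated as neutral, nothing else contributes.
Positive (K, R): R19 → +1.
Negative (D, E): D7, D8, D12, E16, E22, D28, E29 → −7.
Net charge = (+1) + (−7) = −6.

-6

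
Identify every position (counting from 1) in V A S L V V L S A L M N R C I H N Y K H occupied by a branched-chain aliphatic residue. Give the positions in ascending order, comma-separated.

1, 4, 5, 6, 7, 10, 15

V, L, and I make up the branched-chain aliphatic group.
Matching residues: V1, L4, V5, V6, L7, L10, I15.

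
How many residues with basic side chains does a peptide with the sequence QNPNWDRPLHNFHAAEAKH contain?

The basic amino acids are Lys (K), Arg (R), and His (H).
Matching residues: R7, H10, H13, K18, H19.

5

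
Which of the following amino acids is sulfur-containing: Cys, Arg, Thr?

Cys

Cysteine (C, thiol) and methionine (M, thioether) are the two sulfur-containing amino acids.
Of the listed options, only Cys belongs to this group.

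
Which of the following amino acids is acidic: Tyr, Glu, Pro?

Aspartate (D) and glutamate (E) have carboxylic-acid side chains and are the acidic amino acids.
Of the listed options, only Glu belongs to this group.

Glu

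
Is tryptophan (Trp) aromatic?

Yes

Phenylalanine (F), tryptophan (W), and tyrosine (Y) have aromatic ring side chains.
Tryptophan is in this group.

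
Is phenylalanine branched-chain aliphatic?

No

V, L, and I make up the branched-chain aliphatic group.
Phenylalanine is not in this group.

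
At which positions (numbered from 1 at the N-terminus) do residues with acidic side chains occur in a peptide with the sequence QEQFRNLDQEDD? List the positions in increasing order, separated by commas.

2, 8, 10, 11, 12

Only D (aspartate) and E (glutamate) carry a side-chain carboxylic acid.
Matching residues: E2, D8, E10, D11, D12.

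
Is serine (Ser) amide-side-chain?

No

The amide-side-chain residues are Asn (N) and Gln (Q).
Serine is not in this group.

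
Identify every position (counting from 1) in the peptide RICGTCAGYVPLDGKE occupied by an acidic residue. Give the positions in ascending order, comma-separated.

13, 16

Matching residues: D13, E16.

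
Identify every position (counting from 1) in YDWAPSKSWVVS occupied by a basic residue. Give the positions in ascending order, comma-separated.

7

The basic amino acids are Lys (K), Arg (R), and His (H).
Matching residues: K7.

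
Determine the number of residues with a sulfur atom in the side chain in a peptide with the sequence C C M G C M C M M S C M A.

10

Only Cys (C) and Met (M) have a sulfur atom in the side chain.
Matching residues: C1, C2, M3, C5, M6, C7, M8, M9, C11, M12.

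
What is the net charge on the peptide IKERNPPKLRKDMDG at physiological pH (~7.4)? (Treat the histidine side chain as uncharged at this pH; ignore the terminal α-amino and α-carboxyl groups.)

The side chains ionized at physiological pH are Lys/Arg (+1) and Asp/Glu (−1); with His treated as neutral, nothing else contributes.
Positive (K, R): K2, R4, K8, R10, K11 → +5.
Negative (D, E): E3, D12, D14 → −3.
Net charge = (+5) + (−3) = +2.

+2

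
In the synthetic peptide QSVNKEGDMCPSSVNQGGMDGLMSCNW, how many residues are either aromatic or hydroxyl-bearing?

5

Aromatic: F, W, Y. Hydroxyl-bearing: S, T, Y.
Aromatic residues here: W27 (1).
Hydroxyl-bearing residues here: S2, S12, S13, S24 (4).
(Y belongs to both groups, but none appear in this sequence.) Total = 1 + 4 = 5.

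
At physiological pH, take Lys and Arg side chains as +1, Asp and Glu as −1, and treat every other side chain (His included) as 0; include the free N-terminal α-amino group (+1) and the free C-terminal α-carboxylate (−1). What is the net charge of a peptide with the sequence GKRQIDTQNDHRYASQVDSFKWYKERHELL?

+1

Positive (K, R): K2, R3, R12, K21, K24, R26 → +6.
Negative (D, E): D6, D10, D18, E25, E28 → −5.
The N-terminus (+1) and C-terminus (−1) cancel.
Net charge = (+6) + (−5) = +1.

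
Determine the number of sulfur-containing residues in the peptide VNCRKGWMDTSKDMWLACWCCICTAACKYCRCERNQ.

10

Only Cys (C) and Met (M) have a sulfur atom in the side chain.
Matching residues: C3, M8, M14, C18, C20, C21, C23, C27, C30, C32.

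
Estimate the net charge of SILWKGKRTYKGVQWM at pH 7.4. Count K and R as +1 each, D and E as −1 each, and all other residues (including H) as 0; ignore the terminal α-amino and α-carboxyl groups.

Positive (K, R): K5, K7, R8, K11 → +4.
Negative (D, E): none → −0.
Net charge = (+4) + (−0) = +4.

+4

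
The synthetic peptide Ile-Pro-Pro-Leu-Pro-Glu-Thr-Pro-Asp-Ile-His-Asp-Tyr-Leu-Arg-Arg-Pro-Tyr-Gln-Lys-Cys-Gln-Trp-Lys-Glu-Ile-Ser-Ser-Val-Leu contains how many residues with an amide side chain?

2

The amide-side-chain residues are Asn (N) and Gln (Q).
Matching residues: Gln19, Gln22.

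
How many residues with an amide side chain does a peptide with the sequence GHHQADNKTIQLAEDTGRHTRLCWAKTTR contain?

3

Asparagine (N) and glutamine (Q) have uncharged amide side chains.
Matching residues: Q4, N7, Q11.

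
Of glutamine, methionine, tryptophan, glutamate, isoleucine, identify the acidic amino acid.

glutamate

The acidic residues are Asp (D) and Glu (E), whose side chains end in a carboxylate group.
Of the listed options, only glutamate belongs to this group.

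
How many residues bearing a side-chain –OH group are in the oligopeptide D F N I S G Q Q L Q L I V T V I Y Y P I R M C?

4

Serine (S), threonine (T), and tyrosine (Y) each carry a hydroxyl group on the side chain.
Matching residues: S5, T14, Y17, Y18.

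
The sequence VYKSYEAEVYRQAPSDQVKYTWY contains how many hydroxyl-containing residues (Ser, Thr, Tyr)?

Matching residues: Y2, S4, Y5, Y10, S15, Y20, T21, Y23.

8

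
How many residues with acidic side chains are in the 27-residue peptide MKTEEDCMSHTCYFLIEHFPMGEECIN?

6

Aspartate (D) and glutamate (E) have carboxylic-acid side chains and are the acidic amino acids.
Matching residues: E4, E5, D6, E17, E23, E24.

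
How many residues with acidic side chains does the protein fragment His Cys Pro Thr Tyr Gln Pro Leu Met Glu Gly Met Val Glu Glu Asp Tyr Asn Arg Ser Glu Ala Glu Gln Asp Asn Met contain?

Aspartate (D) and glutamate (E) have carboxylic-acid side chains and are the acidic amino acids.
Matching residues: Glu10, Glu14, Glu15, Asp16, Glu21, Glu23, Asp25.

7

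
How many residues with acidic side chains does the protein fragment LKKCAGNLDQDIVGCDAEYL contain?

4

The acidic residues are Asp (D) and Glu (E), whose side chains end in a carboxylate group.
Matching residues: D9, D11, D16, E18.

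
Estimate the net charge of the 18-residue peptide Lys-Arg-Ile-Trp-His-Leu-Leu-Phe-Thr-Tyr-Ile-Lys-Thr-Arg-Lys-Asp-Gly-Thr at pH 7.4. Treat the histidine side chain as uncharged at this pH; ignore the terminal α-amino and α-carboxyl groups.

+4

At pH ~7.4 the Lys and Arg side chains are protonated (+1), the Asp and Glu side chains are deprotonated (−1), and with His taken as neutral all other side chains carry no charge.
Positive (K, R): Lys1, Arg2, Lys12, Arg14, Lys15 → +5.
Negative (D, E): Asp16 → −1.
Net charge = (+5) + (−1) = +4.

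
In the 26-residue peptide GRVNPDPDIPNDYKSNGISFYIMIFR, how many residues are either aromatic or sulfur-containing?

Aromatic: F, W, Y. Sulfur-containing: C, M.
Aromatic residues here: Y13, F20, Y21, F25 (4).
Sulfur-containing residues here: M23 (1).
The two groups share no amino acid, so total = 4 + 1 = 5.

5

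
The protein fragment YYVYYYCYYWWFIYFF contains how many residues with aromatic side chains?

13

F, W, and Y each carry an aromatic ring on the side chain.
Matching residues: Y1, Y2, Y4, Y5, Y6, Y8, Y9, W10, W11, F12, Y14, F15, F16.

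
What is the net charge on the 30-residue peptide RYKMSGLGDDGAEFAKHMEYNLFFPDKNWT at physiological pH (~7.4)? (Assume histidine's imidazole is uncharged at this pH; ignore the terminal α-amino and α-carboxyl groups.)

The side chains ionized at physiological pH are Lys/Arg (+1) and Asp/Glu (−1); with His treated as neutral, nothing else contributes.
Positive (K, R): R1, K3, K16, K27 → +4.
Negative (D, E): D9, D10, E13, E19, D26 → −5.
Net charge = (+4) + (−5) = −1.

-1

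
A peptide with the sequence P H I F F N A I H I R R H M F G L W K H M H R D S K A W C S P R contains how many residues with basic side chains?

11

The basic amino acids are Lys (K), Arg (R), and His (H).
Matching residues: H2, H9, R11, R12, H13, K19, H20, H22, R23, K26, R32.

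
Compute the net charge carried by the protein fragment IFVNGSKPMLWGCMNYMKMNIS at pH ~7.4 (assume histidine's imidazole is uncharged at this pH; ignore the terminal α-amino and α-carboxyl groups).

The side chains ionized at physiological pH are Lys/Arg (+1) and Asp/Glu (−1); with His treated as neutral, nothing else contributes.
Positive (K, R): K7, K18 → +2.
Negative (D, E): none → −0.
Net charge = (+2) + (−0) = +2.

+2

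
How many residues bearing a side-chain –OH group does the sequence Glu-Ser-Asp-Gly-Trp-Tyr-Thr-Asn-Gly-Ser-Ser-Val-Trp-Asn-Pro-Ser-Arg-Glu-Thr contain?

7

Serine (S), threonine (T), and tyrosine (Y) each carry a hydroxyl group on the side chain.
Matching residues: Ser2, Tyr6, Thr7, Ser10, Ser11, Ser16, Thr19.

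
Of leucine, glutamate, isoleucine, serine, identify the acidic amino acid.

Only D (aspartate) and E (glutamate) carry a side-chain carboxylic acid.
Of the listed options, only glutamate belongs to this group.

glutamate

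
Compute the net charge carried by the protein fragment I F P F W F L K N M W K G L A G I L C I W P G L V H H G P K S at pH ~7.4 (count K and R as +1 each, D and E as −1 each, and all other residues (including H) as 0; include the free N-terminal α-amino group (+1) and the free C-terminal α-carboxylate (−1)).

+3

Positive (K, R): K8, K12, K30 → +3.
Negative (D, E): none → −0.
The N-terminus (+1) and C-terminus (−1) cancel.
Net charge = (+3) + (−0) = +3.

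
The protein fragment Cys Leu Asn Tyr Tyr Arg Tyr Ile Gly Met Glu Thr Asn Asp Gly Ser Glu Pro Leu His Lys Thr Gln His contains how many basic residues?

4

K, R, and H are the three residues with basic side chains (ε-amine, guanidinium, and imidazole respectively).
Matching residues: Arg6, His20, Lys21, His24.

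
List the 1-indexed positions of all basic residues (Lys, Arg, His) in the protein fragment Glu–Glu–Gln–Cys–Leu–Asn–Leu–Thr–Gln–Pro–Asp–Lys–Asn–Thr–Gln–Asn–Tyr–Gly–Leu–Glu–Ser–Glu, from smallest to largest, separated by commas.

12

Matching residues: Lys12.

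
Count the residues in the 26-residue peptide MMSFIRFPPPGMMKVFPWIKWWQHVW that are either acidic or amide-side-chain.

1

Acidic: D, E. Amide-side-chain: N, Q.
Acidic residues here: none (0).
Amide-side-chain residues here: Q23 (1).
The two groups share no amino acid, so total = 0 + 1 = 1.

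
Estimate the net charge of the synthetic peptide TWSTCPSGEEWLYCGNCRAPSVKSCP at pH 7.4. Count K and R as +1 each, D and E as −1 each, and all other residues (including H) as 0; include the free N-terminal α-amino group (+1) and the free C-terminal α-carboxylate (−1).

Positive (K, R): R18, K23 → +2.
Negative (D, E): E9, E10 → −2.
The N-terminus (+1) and C-terminus (−1) cancel.
Net charge = (+2) + (−2) = 0.

0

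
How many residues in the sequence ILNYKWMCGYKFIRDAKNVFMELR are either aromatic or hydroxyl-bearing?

Aromatic: F, W, Y. Hydroxyl-bearing: S, T, Y.
Aromatic residues here: Y4, W6, Y10, F12, F20 (5).
Hydroxyl-bearing residues here: Y4, Y10 (2).
Y is in both groups, so the 2 Y residues must not be double-counted.
Total = 5 + 2 − 2 = 5.

5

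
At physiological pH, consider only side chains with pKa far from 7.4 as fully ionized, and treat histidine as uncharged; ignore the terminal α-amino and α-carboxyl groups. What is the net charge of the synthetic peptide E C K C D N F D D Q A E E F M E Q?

The side chains ionized at physiological pH are Lys/Arg (+1) and Asp/Glu (−1); with His treated as neutral, nothing else contributes.
Positive (K, R): K3 → +1.
Negative (D, E): E1, D5, D8, D9, E12, E13, E16 → −7.
Net charge = (+1) + (−7) = −6.

-6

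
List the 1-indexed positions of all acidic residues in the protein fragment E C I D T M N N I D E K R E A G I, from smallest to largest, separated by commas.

1, 4, 10, 11, 14

Aspartate (D) and glutamate (E) have carboxylic-acid side chains and are the acidic amino acids.
Matching residues: E1, D4, D10, E11, E14.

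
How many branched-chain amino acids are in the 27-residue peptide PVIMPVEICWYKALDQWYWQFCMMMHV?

Valine (V), leucine (L), and isoleucine (I) are the branched-chain amino acids.
Matching residues: V2, I3, V6, I8, L14, V27.

6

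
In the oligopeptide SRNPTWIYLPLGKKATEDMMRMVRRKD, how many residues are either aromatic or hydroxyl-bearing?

5

Aromatic: F, W, Y. Hydroxyl-bearing: S, T, Y.
Aromatic residues here: W6, Y8 (2).
Hydroxyl-bearing residues here: S1, T5, Y8, T16 (4).
Y is in both groups, so the 1 Y residue must not be double-counted.
Total = 2 + 4 − 1 = 5.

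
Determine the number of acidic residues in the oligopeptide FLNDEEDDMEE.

7

Aspartate (D) and glutamate (E) have carboxylic-acid side chains and are the acidic amino acids.
Matching residues: D4, E5, E6, D7, D8, E10, E11.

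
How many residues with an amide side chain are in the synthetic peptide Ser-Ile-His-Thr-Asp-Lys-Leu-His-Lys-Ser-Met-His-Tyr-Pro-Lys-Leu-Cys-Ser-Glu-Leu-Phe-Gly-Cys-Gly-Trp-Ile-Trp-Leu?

0

Only N (asparagine) and Q (glutamine) carry a side-chain carboxamide.
None of the 28 residues belong to this group.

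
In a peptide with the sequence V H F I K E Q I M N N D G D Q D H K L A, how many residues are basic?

4

The basic amino acids are Lys (K), Arg (R), and His (H).
Matching residues: H2, K5, H17, K18.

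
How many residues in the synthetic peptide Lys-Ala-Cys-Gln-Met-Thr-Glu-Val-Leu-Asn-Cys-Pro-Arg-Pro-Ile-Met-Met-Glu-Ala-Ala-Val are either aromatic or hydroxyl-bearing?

1

Aromatic: F, W, Y. Hydroxyl-bearing: S, T, Y.
Aromatic residues here: none (0).
Hydroxyl-bearing residues here: Thr6 (1).
(Y belongs to both groups, but none appear in this sequence.) Total = 0 + 1 = 1.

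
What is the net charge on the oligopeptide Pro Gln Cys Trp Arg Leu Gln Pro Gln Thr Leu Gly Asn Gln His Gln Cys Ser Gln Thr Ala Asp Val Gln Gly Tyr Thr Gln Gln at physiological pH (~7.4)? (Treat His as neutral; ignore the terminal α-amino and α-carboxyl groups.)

0

The side chains ionized at physiological pH are Lys/Arg (+1) and Asp/Glu (−1); with His treated as neutral, nothing else contributes.
Positive (K, R): Arg5 → +1.
Negative (D, E): Asp22 → −1.
Net charge = (+1) + (−1) = 0.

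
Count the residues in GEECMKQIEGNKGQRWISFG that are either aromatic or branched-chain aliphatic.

Aromatic: F, W, Y. Branched-chain aliphatic: I, L, V.
Aromatic residues here: W16, F19 (2).
Branched-chain aliphatic residues here: I8, I17 (2).
The two groups share no amino acid, so total = 2 + 2 = 4.

4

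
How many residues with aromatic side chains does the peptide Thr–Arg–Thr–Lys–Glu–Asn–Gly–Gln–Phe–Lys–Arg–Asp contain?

F, W, and Y each carry an aromatic ring on the side chain.
Matching residues: Phe9.

1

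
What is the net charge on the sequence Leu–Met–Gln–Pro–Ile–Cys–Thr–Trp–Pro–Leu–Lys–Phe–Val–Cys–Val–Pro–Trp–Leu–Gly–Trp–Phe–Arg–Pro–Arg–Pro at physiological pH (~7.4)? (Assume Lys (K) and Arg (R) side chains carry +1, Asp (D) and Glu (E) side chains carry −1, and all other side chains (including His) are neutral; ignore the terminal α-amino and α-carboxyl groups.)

Positive (K, R): Lys11, Arg22, Arg24 → +3.
Negative (D, E): none → −0.
Net charge = (+3) + (−0) = +3.

+3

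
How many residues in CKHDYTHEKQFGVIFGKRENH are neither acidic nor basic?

11

Acidic: D, E. Basic: K, R, H. All other residues are neither.
Matching residues: C1, Y5, T6, Q10, F11, G12, V13, I14, F15, G16, N20.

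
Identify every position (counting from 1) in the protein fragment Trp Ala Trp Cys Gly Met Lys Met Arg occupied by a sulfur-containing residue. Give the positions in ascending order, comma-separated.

Matching residues: Cys4, Met6, Met8.

4, 6, 8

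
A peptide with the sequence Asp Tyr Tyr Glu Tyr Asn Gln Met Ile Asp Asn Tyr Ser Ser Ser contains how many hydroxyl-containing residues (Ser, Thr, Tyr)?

Matching residues: Tyr2, Tyr3, Tyr5, Tyr12, Ser13, Ser14, Ser15.

7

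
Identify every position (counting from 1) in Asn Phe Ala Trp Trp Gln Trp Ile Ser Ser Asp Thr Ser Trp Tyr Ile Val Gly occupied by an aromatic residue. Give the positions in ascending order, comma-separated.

F, W, and Y each carry an aromatic ring on the side chain.
Matching residues: Phe2, Trp4, Trp5, Trp7, Trp14, Tyr15.

2, 4, 5, 7, 14, 15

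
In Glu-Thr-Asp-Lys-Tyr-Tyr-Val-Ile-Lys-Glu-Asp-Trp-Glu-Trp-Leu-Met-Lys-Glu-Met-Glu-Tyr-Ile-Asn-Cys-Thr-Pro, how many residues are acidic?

7

Aspartate (D) and glutamate (E) have carboxylic-acid side chains and are the acidic amino acids.
Matching residues: Glu1, Asp3, Glu10, Asp11, Glu13, Glu18, Glu20.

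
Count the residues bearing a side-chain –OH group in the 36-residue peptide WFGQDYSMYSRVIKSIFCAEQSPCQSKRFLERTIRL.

The –OH-bearing residues are Ser, Thr (aliphatic alcohols), and Tyr (phenol).
Matching residues: Y6, S7, Y9, S10, S15, S22, S26, T33.

8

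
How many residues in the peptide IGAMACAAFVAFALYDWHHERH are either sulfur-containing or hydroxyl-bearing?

3

Sulfur-containing: C, M. Hydroxyl-bearing: S, T, Y.
Sulfur-containing residues here: M4, C6 (2).
Hydroxyl-bearing residues here: Y15 (1).
The two groups share no amino acid, so total = 2 + 1 = 3.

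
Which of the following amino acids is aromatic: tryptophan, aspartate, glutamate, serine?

F, W, and Y each carry an aromatic ring on the side chain.
Of the listed options, only tryptophan belongs to this group.

tryptophan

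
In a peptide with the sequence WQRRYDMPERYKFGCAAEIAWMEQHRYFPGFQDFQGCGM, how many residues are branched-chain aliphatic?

1

The BCAAs are Val, Leu, and Ile — aliphatic side chains with a branch point.
Matching residues: I19.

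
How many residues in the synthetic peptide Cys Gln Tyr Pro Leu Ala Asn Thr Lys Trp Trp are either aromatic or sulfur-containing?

4

Aromatic: F, W, Y. Sulfur-containing: C, M.
Aromatic residues here: Tyr3, Trp10, Trp11 (3).
Sulfur-containing residues here: Cys1 (1).
The two groups share no amino acid, so total = 3 + 1 = 4.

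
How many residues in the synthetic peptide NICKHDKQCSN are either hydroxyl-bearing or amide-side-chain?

4

Hydroxyl-bearing: S, T, Y. Amide-side-chain: N, Q.
Hydroxyl-bearing residues here: S10 (1).
Amide-side-chain residues here: N1, Q8, N11 (3).
The two groups share no amino acid, so total = 1 + 3 = 4.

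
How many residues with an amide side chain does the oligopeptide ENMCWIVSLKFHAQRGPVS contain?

Asparagine (N) and glutamine (Q) have uncharged amide side chains.
Matching residues: N2, Q14.

2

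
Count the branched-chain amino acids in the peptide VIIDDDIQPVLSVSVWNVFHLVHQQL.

The BCAAs are Val, Leu, and Ile — aliphatic side chains with a branch point.
Matching residues: V1, I2, I3, I7, V10, L11, V13, V15, V18, L21, V22, L26.

12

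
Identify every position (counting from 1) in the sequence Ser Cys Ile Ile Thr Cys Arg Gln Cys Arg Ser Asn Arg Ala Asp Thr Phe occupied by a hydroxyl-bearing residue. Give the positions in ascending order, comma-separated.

1, 5, 11, 16

The –OH-bearing residues are Ser, Thr (aliphatic alcohols), and Tyr (phenol).
Matching residues: Ser1, Thr5, Ser11, Thr16.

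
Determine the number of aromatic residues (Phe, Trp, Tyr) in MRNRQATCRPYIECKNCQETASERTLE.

1

Matching residues: Y11.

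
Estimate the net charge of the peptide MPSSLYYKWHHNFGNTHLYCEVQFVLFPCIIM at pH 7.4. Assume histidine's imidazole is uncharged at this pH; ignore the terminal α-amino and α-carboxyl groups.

At pH ~7.4 the Lys and Arg side chains are protonated (+1), the Asp and Glu side chains are deprotonated (−1), and with His taken as neutral all other side chains carry no charge.
Positive (K, R): K8 → +1.
Negative (D, E): E21 → −1.
Net charge = (+1) + (−1) = 0.

0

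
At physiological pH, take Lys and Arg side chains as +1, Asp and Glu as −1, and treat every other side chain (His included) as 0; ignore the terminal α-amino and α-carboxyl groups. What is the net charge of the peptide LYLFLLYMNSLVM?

Positive (K, R): none → +0.
Negative (D, E): none → −0.
Net charge = (+0) + (−0) = 0.

0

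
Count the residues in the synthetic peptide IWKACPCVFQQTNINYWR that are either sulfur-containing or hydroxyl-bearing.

Sulfur-containing: C, M. Hydroxyl-bearing: S, T, Y.
Sulfur-containing residues here: C5, C7 (2).
Hydroxyl-bearing residues here: T12, Y16 (2).
The two groups share no amino acid, so total = 2 + 2 = 4.

4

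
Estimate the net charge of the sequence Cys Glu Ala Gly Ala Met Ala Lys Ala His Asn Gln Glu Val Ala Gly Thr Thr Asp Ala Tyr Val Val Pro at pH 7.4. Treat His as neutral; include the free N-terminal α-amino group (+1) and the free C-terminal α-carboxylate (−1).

-2

At pH ~7.4 the Lys and Arg side chains are protonated (+1), the Asp and Glu side chains are deprotonated (−1), and with His taken as neutral all other side chains carry no charge.
Positive (K, R): Lys8 → +1.
Negative (D, E): Glu2, Glu13, Asp19 → −3.
The N-terminus (+1) and C-terminus (−1) cancel.
Net charge = (+1) + (−3) = −2.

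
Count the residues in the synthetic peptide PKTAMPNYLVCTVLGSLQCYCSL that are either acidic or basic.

1

Acidic: D, E. Basic: H, K, R.
Acidic residues here: none (0).
Basic residues here: K2 (1).
The two groups share no amino acid, so total = 0 + 1 = 1.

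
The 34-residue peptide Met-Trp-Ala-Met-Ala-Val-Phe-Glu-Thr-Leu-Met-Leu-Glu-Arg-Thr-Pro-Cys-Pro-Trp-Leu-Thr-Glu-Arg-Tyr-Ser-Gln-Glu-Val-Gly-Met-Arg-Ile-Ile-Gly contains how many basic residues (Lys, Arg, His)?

Matching residues: Arg14, Arg23, Arg31.

3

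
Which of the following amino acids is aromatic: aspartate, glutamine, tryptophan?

tryptophan

F, W, and Y each carry an aromatic ring on the side chain.
Of the listed options, only tryptophan belongs to this group.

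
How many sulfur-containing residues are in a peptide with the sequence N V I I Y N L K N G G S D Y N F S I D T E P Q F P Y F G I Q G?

The sulfur-bearing residues are cysteine (–SH) and methionine (–S–CH₃).
None of the 31 residues belong to this group.

0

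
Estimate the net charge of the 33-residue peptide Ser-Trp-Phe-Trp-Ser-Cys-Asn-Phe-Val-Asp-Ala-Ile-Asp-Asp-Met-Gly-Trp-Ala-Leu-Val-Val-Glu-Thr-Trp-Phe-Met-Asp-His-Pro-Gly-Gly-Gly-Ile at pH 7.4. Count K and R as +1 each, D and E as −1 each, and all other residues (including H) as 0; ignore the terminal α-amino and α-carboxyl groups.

-5

Positive (K, R): none → +0.
Negative (D, E): Asp10, Asp13, Asp14, Glu22, Asp27 → −5.
Net charge = (+0) + (−5) = −5.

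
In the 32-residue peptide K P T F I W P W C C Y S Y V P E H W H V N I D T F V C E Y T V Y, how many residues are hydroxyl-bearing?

8

S, T, and Y are the three residues with a side-chain hydroxyl.
Matching residues: T3, Y11, S12, Y13, T24, Y29, T30, Y32.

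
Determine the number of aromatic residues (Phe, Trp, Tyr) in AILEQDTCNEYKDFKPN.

2

Matching residues: Y11, F14.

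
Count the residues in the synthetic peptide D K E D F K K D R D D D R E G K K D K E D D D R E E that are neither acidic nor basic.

2

Acidic: D, E. Basic: K, R, H. All other residues are neither.
Matching residues: F5, G15.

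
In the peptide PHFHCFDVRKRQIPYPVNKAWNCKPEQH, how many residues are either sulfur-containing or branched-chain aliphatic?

Sulfur-containing: C, M. Branched-chain aliphatic: I, L, V.
Sulfur-containing residues here: C5, C23 (2).
Branched-chain aliphatic residues here: V8, I13, V17 (3).
The two groups share no amino acid, so total = 2 + 3 = 5.

5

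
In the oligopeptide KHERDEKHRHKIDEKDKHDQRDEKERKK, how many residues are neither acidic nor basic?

Acidic: D, E. Basic: K, R, H. All other residues are neither.
Matching residues: I12, Q20.

2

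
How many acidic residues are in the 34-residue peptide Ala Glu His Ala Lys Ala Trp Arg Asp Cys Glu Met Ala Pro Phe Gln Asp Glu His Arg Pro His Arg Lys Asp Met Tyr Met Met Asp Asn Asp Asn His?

8

Aspartate (D) and glutamate (E) have carboxylic-acid side chains and are the acidic amino acids.
Matching residues: Glu2, Asp9, Glu11, Asp17, Glu18, Asp25, Asp30, Asp32.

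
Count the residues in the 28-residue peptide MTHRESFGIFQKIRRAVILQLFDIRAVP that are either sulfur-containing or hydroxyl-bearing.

Sulfur-containing: C, M. Hydroxyl-bearing: S, T, Y.
Sulfur-containing residues here: M1 (1).
Hydroxyl-bearing residues here: T2, S6 (2).
The two groups share no amino acid, so total = 1 + 2 = 3.

3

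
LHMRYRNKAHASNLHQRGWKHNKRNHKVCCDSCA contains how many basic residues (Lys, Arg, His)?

Matching residues: H2, R4, R6, K8, H10, H15, R17, K20, H21, K23, R24, H26, K27.

13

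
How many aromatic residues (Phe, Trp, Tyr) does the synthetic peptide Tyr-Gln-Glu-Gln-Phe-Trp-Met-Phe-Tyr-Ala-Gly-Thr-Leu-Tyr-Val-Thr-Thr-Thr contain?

6

Matching residues: Tyr1, Phe5, Trp6, Phe8, Tyr9, Tyr14.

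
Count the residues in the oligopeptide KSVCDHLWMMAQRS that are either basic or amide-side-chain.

4

Basic: H, K, R. Amide-side-chain: N, Q.
Basic residues here: K1, H6, R13 (3).
Amide-side-chain residues here: Q12 (1).
The two groups share no amino acid, so total = 3 + 1 = 4.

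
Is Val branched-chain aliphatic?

The BCAAs are Val, Leu, and Ile — aliphatic side chains with a branch point.
Valine is in this group.

Yes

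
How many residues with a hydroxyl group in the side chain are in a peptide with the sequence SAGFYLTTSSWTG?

7

The –OH-bearing residues are Ser, Thr (aliphatic alcohols), and Tyr (phenol).
Matching residues: S1, Y5, T7, T8, S9, S10, T12.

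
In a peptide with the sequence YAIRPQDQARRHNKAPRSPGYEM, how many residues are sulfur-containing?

1

Only Cys (C) and Met (M) have a sulfur atom in the side chain.
Matching residues: M23.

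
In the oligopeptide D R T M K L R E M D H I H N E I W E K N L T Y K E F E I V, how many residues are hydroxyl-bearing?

3

The –OH-bearing residues are Ser, Thr (aliphatic alcohols), and Tyr (phenol).
Matching residues: T3, T22, Y23.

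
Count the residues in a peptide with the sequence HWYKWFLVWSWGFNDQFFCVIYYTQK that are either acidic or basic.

Acidic: D, E. Basic: H, K, R.
Acidic residues here: D15 (1).
Basic residues here: H1, K4, K26 (3).
The two groups share no amino acid, so total = 1 + 3 = 4.

4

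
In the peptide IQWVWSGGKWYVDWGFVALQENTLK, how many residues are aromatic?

F, W, and Y each carry an aromatic ring on the side chain.
Matching residues: W3, W5, W10, Y11, W14, F16.

6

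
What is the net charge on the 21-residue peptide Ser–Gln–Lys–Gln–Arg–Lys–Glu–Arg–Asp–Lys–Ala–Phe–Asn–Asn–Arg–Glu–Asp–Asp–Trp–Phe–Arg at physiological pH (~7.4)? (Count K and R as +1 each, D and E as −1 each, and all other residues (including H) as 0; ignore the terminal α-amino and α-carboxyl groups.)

+2

Positive (K, R): Lys3, Arg5, Lys6, Arg8, Lys10, Arg15, Arg21 → +7.
Negative (D, E): Glu7, Asp9, Glu16, Asp17, Asp18 → −5.
Net charge = (+7) + (−5) = +2.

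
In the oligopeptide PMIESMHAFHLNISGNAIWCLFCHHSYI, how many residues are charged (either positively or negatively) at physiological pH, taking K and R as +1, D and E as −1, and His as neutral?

Charged side chains at pH ~7.4: K, R (positive); D, E (negative).
Matching residues: E4.

1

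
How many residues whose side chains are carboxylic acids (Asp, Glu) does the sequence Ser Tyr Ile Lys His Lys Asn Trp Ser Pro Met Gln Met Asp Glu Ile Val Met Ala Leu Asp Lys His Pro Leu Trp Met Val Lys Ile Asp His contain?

4

Matching residues: Asp14, Glu15, Asp21, Asp31.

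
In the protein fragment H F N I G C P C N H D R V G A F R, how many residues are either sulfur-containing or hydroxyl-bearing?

Sulfur-containing: C, M. Hydroxyl-bearing: S, T, Y.
Sulfur-containing residues here: C6, C8 (2).
Hydroxyl-bearing residues here: none (0).
The two groups share no amino acid, so total = 2 + 0 = 2.

2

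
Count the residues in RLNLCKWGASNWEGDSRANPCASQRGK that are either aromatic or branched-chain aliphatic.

4

Aromatic: F, W, Y. Branched-chain aliphatic: I, L, V.
Aromatic residues here: W7, W12 (2).
Branched-chain aliphatic residues here: L2, L4 (2).
The two groups share no amino acid, so total = 2 + 2 = 4.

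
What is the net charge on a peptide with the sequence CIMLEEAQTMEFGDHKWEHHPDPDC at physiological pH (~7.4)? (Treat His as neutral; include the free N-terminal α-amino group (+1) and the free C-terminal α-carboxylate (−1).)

Near pH 7.4, K and R contribute +1 each, D and E contribute −1 each, and every other side chain (His included, as stated) is uncharged.
Positive (K, R): K16 → +1.
Negative (D, E): E5, E6, E11, D14, E18, D22, D24 → −7.
The N-terminus (+1) and C-terminus (−1) cancel.
Net charge = (+1) + (−7) = −6.

-6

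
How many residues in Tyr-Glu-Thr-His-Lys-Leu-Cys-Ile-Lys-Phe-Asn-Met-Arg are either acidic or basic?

Acidic: D, E. Basic: H, K, R.
Acidic residues here: Glu2 (1).
Basic residues here: His4, Lys5, Lys9, Arg13 (4).
The two groups share no amino acid, so total = 1 + 4 = 5.

5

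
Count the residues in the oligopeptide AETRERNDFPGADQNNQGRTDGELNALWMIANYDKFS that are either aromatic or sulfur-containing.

Aromatic: F, W, Y. Sulfur-containing: C, M.
Aromatic residues here: F9, W28, Y33, F36 (4).
Sulfur-containing residues here: M29 (1).
The two groups share no amino acid, so total = 4 + 1 = 5.

5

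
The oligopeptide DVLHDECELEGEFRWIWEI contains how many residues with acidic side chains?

Aspartate (D) and glutamate (E) have carboxylic-acid side chains and are the acidic amino acids.
Matching residues: D1, D5, E6, E8, E10, E12, E18.

7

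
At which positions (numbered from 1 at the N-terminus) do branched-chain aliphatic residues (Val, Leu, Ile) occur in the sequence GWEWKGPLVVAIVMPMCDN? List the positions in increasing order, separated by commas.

Matching residues: L8, V9, V10, I12, V13.

8, 9, 10, 12, 13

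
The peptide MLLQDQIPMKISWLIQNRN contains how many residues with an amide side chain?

5

The amide-side-chain residues are Asn (N) and Gln (Q).
Matching residues: Q4, Q6, Q16, N17, N19.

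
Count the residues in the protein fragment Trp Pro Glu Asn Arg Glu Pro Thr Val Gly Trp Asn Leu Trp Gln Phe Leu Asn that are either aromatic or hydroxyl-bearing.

5

Aromatic: F, W, Y. Hydroxyl-bearing: S, T, Y.
Aromatic residues here: Trp1, Trp11, Trp14, Phe16 (4).
Hydroxyl-bearing residues here: Thr8 (1).
(Y belongs to both groups, but none appear in this sequence.) Total = 4 + 1 = 5.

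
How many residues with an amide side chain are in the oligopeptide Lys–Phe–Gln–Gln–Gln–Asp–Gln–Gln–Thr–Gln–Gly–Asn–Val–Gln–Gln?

9

The amide-side-chain residues are Asn (N) and Gln (Q).
Matching residues: Gln3, Gln4, Gln5, Gln7, Gln8, Gln10, Asn12, Gln14, Gln15.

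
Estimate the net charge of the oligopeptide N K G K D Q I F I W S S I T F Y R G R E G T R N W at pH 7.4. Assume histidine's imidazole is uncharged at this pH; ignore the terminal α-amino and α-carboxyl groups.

+3

At pH ~7.4 the Lys and Arg side chains are protonated (+1), the Asp and Glu side chains are deprotonated (−1), and with His taken as neutral all other side chains carry no charge.
Positive (K, R): K2, K4, R17, R19, R23 → +5.
Negative (D, E): D5, E20 → −2.
Net charge = (+5) + (−2) = +3.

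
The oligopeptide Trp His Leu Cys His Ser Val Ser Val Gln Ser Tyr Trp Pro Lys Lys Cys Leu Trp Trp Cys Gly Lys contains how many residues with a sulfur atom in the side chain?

3

Only Cys (C) and Met (M) have a sulfur atom in the side chain.
Matching residues: Cys4, Cys17, Cys21.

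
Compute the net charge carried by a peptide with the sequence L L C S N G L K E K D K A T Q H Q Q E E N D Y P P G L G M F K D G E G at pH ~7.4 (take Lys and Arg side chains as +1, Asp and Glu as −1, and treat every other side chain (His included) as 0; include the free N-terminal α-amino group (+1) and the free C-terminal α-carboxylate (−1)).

-3

Positive (K, R): K8, K10, K12, K31 → +4.
Negative (D, E): E9, D11, E19, E20, D22, D32, E34 → −7.
The N-terminus (+1) and C-terminus (−1) cancel.
Net charge = (+4) + (−7) = −3.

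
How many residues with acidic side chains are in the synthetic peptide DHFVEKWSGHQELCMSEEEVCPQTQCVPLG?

6

Only D (aspartate) and E (glutamate) carry a side-chain carboxylic acid.
Matching residues: D1, E5, E12, E17, E18, E19.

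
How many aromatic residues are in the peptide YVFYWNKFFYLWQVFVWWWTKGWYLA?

The aromatic amino acids are Phe (F, benzyl), Trp (W, indole), and Tyr (Y, phenol).
Matching residues: Y1, F3, Y4, W5, F8, F9, Y10, W12, F15, W17, W18, W19, W23, Y24.

14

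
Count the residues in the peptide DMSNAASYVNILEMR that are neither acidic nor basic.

12

Acidic: D, E. Basic: K, R, H. All other residues are neither.
Matching residues: M2, S3, N4, A5, A6, S7, Y8, V9, N10, I11, L12, M14.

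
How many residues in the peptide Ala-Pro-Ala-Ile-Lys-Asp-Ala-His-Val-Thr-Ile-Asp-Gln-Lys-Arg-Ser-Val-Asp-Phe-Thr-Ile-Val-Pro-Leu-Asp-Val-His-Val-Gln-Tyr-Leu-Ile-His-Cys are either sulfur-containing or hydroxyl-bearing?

5

Sulfur-containing: C, M. Hydroxyl-bearing: S, T, Y.
Sulfur-containing residues here: Cys34 (1).
Hydroxyl-bearing residues here: Thr10, Ser16, Thr20, Tyr30 (4).
The two groups share no amino acid, so total = 1 + 4 = 5.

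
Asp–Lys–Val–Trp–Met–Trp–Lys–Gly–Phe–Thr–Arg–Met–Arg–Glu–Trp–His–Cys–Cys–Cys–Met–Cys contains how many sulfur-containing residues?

The sulfur-bearing residues are cysteine (–SH) and methionine (–S–CH₃).
Matching residues: Met5, Met12, Cys17, Cys18, Cys19, Met20, Cys21.

7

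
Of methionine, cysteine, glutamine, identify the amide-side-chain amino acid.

glutamine

Only N (asparagine) and Q (glutamine) carry a side-chain carboxamide.
Of the listed options, only glutamine belongs to this group.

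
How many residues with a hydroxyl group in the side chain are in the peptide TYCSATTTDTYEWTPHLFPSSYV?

Serine (S), threonine (T), and tyrosine (Y) each carry a hydroxyl group on the side chain.
Matching residues: T1, Y2, S4, T6, T7, T8, T10, Y11, T14, S20, S21, Y22.

12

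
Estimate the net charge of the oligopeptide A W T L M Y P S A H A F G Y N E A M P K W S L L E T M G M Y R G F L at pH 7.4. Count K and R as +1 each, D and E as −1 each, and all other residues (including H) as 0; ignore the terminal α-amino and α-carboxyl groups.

0

Positive (K, R): K20, R31 → +2.
Negative (D, E): E16, E25 → −2.
Net charge = (+2) + (−2) = 0.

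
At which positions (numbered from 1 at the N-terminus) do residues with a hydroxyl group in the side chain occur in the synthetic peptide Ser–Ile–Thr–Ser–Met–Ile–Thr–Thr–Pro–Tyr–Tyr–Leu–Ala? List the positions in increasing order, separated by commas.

1, 3, 4, 7, 8, 10, 11

Serine (S), threonine (T), and tyrosine (Y) each carry a hydroxyl group on the side chain.
Matching residues: Ser1, Thr3, Ser4, Thr7, Thr8, Tyr10, Tyr11.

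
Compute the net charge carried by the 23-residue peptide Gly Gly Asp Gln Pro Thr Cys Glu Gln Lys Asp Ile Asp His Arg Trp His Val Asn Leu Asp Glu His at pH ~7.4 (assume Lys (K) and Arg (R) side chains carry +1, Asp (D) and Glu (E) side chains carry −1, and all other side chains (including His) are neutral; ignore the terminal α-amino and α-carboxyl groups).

Positive (K, R): Lys10, Arg15 → +2.
Negative (D, E): Asp3, Glu8, Asp11, Asp13, Asp21, Glu22 → −6.
Net charge = (+2) + (−6) = −4.

-4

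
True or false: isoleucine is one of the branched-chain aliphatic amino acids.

The BCAAs are Val, Leu, and Ile — aliphatic side chains with a branch point.
Isoleucine is in this group.

True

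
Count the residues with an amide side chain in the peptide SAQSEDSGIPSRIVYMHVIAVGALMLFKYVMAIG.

1

Only N (asparagine) and Q (glutamine) carry a side-chain carboxamide.
Matching residues: Q3.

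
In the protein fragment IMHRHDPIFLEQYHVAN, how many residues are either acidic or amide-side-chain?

4

Acidic: D, E. Amide-side-chain: N, Q.
Acidic residues here: D6, E11 (2).
Amide-side-chain residues here: Q12, N17 (2).
The two groups share no amino acid, so total = 2 + 2 = 4.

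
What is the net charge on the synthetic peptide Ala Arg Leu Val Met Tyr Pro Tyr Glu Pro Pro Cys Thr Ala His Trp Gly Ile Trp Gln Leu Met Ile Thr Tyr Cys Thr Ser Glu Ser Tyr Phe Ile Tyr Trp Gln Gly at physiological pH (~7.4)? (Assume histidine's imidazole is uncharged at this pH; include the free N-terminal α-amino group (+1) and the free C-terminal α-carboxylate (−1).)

-1

At pH ~7.4 the Lys and Arg side chains are protonated (+1), the Asp and Glu side chains are deprotonated (−1), and with His taken as neutral all other side chains carry no charge.
Positive (K, R): Arg2 → +1.
Negative (D, E): Glu9, Glu29 → −2.
The N-terminus (+1) and C-terminus (−1) cancel.
Net charge = (+1) + (−2) = −1.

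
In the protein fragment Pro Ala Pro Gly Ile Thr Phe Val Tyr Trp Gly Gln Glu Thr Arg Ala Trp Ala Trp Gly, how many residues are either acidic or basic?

Acidic: D, E. Basic: H, K, R.
Acidic residues here: Glu13 (1).
Basic residues here: Arg15 (1).
The two groups share no amino acid, so total = 1 + 1 = 2.

2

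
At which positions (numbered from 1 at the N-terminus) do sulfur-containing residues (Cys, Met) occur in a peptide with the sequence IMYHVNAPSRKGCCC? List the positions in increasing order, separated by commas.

Matching residues: M2, C13, C14, C15.

2, 13, 14, 15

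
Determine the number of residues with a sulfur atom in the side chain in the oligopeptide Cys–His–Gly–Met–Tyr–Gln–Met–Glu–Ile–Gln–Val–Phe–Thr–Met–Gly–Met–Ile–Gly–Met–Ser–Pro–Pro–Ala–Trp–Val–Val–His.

The sulfur-bearing residues are cysteine (–SH) and methionine (–S–CH₃).
Matching residues: Cys1, Met4, Met7, Met14, Met16, Met19.

6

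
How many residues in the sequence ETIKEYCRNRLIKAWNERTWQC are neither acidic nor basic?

14

Acidic: D, E. Basic: K, R, H. All other residues are neither.
Matching residues: T2, I3, Y6, C7, N9, L11, I12, A14, W15, N16, T19, W20, Q21, C22.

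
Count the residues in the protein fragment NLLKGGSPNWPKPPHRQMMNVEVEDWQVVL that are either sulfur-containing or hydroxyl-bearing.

3

Sulfur-containing: C, M. Hydroxyl-bearing: S, T, Y.
Sulfur-containing residues here: M18, M19 (2).
Hydroxyl-bearing residues here: S7 (1).
The two groups share no amino acid, so total = 2 + 1 = 3.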